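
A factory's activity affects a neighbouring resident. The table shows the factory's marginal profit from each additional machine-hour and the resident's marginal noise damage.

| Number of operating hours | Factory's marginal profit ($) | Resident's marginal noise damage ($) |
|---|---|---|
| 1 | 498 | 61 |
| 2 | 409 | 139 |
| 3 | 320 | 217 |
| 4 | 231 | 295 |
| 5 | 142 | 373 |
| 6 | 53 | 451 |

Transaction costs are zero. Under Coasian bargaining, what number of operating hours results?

Bargaining reaches the level where marginal profit last exceeds marginal noise damage.
That holds through level 3 (320 ≥ 217) but not at 4 (231 < 295).

3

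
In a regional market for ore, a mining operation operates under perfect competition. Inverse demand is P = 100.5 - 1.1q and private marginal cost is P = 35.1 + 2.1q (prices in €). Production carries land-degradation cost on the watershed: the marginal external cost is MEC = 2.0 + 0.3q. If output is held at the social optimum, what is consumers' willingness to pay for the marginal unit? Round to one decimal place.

Social marginal cost = private MC + MEC = 37.1 + 2.4q.
Set SMC = demand: 37.1 + 2.4q = 100.5 - 1.1q → q* = 18.1143.
Consumer price on the demand curve at q*: 100.5 − 1.1×18.1143 = 80.5743.

P = €80.6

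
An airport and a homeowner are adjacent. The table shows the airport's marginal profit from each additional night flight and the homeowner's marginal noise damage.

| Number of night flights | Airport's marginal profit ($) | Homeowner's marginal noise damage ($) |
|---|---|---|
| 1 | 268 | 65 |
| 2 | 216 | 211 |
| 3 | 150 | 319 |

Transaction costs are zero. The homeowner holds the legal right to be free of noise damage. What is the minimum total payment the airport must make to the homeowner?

Efficient level: marginal profit ≥ marginal noise damage through level 2, so k* = 2.
With the homeowner holding the right, the airport must at least compensate total damage at k*: 65 + 211 = 276.

$276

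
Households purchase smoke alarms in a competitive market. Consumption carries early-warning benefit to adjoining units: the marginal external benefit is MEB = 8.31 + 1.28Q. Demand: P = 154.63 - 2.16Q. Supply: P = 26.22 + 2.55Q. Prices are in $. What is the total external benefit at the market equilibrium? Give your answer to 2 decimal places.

$702.26

Market equilibrium (private): 26.22 + 2.55Q = 154.63 - 2.16Q → Q_m = 27.2633.
Total external benefit = ∫₀^{Q_m} (8.31 + 1.28Q) dQ = 8.31×27.2633 + ½×1.28×27.2633² = 702.2620.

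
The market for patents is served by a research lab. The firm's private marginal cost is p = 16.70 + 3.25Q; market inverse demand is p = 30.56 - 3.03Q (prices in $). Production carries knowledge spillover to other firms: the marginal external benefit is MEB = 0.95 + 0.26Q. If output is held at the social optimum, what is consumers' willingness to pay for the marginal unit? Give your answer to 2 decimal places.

Social marginal cost = private MC − MEB = 15.75 + 2.99Q.
Set SMC = demand: 15.75 + 2.99Q = 30.56 - 3.03Q → Q* = 2.4601.
Consumer price on the demand curve at Q*: 30.56 − 3.03×2.4601 = 23.1059.

P = $23.11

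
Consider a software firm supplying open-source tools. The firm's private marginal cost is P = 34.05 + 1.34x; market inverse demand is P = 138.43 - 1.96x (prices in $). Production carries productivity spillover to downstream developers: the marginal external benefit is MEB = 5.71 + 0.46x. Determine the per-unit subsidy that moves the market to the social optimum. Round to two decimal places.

Social marginal cost = private MC − MEB = 28.34 + 0.88x.
Set SMC = demand: 28.34 + 0.88x = 138.43 - 1.96x → x* = 38.7641.
The Pigouvian subsidy equals MEB at x*: 5.71 + 0.46×38.7641 = 23.5415.

subsidy = $23.54 per unit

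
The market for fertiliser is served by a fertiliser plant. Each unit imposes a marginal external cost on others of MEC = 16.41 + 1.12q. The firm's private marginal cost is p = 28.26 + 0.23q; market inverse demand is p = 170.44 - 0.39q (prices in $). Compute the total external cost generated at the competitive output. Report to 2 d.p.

$33212.94

Market equilibrium (private): 28.26 + 0.23q = 170.44 - 0.39q → q_m = 229.3226.
Total external cost = ∫₀^{q_m} (16.41 + 1.12q) dq = 16.41×229.3226 + ½×1.12×229.3226² = 33212.9426.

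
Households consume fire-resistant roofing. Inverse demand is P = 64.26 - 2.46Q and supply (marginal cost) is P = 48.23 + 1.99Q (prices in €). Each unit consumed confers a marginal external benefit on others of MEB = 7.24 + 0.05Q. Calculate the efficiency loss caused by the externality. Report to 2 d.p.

Market equilibrium (private): 48.23 + 1.99Q = 64.26 - 2.46Q → Q_m = 3.6022.
Social marginal benefit = demand + MEB = 71.50 - 2.41Q.
Set SMB = MC: 71.50 - 2.41Q = 48.23 + 1.99Q → Q* = 5.2886.
Between Q* and Q_m the wedge SMB − MC runs linearly from 0 to MEB(Q_m), so the loss is a triangle.
DWL = ½ × 1.6864 × 7.4201 = 6.2566.

DWL = €6.26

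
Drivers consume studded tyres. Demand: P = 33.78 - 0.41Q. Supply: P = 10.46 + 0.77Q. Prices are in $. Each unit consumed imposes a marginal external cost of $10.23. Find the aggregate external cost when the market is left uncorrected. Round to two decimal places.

$202.17

Market equilibrium (private): 10.46 + 0.77Q = 33.78 - 0.41Q → Q_m = 19.7627.
Total external cost = MEC × Q_m = 10.23 × 19.7627 = 202.1724.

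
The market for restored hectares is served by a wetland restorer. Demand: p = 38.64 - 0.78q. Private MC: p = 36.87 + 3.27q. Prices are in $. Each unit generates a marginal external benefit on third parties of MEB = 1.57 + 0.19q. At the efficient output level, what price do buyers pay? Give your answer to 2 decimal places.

P = $37.97

Social marginal cost = private MC − MEB = 35.30 + 3.08q.
Set SMC = demand: 35.30 + 3.08q = 38.64 - 0.78q → q* = 0.8653.
Consumer price on the demand curve at q*: 38.64 − 0.78×0.8653 = 37.9651.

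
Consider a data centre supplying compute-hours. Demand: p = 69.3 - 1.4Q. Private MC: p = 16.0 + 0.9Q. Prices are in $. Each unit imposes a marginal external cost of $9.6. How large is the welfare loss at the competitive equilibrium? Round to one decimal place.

DWL = $20.0

Market equilibrium (private): 16.0 + 0.9Q = 69.3 - 1.4Q → Q_m = 23.1739.
Social marginal cost = private MC + MEC = 25.6 + 0.9Q.
Set SMC = demand: 25.6 + 0.9Q = 69.3 - 1.4Q → Q* = 19.0000.
Between Q* and Q_m the wedge SMC − demand runs linearly from 0 to MEC(Q_m), so the loss is a triangle.
DWL = ½ × 4.1739 × 9.6000 = 20.0347.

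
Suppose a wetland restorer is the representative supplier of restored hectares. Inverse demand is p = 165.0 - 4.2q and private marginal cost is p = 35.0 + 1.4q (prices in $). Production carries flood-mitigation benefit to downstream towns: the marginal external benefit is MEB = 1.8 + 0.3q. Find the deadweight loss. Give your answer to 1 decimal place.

Market equilibrium (private): 35.0 + 1.4q = 165.0 - 4.2q → q_m = 23.2143.
Social marginal cost = private MC − MEB = 33.2 + 1.1q.
Set SMC = demand: 33.2 + 1.1q = 165.0 - 4.2q → q* = 24.8679.
Between q* and q_m the wedge demand − SMC runs linearly from 0 to MEB(q_m), so the loss is a triangle.
DWL = ½ × 1.6536 × 8.7643 = 7.2463.

DWL = $7.2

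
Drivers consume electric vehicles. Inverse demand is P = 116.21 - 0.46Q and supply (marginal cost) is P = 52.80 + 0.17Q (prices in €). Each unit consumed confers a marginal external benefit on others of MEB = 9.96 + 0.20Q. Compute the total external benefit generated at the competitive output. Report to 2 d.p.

Market equilibrium (private): 52.80 + 0.17Q = 116.21 - 0.46Q → Q_m = 100.6508.
Total external benefit = ∫₀^{Q_m} (9.96 + 0.20Q) dQ = 9.96×100.6508 + ½×0.20×100.6508² = 2015.5403.

€2015.54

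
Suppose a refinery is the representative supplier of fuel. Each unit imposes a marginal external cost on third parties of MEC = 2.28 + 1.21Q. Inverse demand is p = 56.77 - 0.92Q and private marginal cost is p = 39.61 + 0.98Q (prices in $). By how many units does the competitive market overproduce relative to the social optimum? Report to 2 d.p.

4.25 units

Market equilibrium (private): 39.61 + 0.98Q = 56.77 - 0.92Q → Q_m = 9.0316.
Social marginal cost = private MC + MEC = 41.89 + 2.19Q.
Set SMC = demand: 41.89 + 2.19Q = 56.77 - 0.92Q → Q* = 4.7846.
Gap = |9.0316 − 4.7846| = 4.2470.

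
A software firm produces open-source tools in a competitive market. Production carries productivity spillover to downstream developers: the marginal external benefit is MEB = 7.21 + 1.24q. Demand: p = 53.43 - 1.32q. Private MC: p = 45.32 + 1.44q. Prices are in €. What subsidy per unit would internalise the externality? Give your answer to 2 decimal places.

subsidy = €19.71 per unit

Social marginal cost = private MC − MEB = 38.11 + 0.20q.
Set SMC = demand: 38.11 + 0.20q = 53.43 - 1.32q → q* = 10.0789.
The Pigouvian subsidy equals MEB at q*: 7.21 + 1.24×10.0789 = 19.7078.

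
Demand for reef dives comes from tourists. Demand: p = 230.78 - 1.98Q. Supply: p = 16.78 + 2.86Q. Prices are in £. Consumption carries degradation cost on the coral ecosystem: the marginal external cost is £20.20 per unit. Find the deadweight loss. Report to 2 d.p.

Market equilibrium (private): 16.78 + 2.86Q = 230.78 - 1.98Q → Q_m = 44.2149.
Social marginal benefit = demand − MEC = 210.58 - 1.98Q.
Set SMB = MC: 210.58 - 1.98Q = 16.78 + 2.86Q → Q* = 40.0413.
The loss is the area between SMB and MC from Q* to Q_m; with linear curves that's a triangle of height MEC(Q_m).
DWL = ½ × 4.1736 × 20.2000 = 42.1534.

DWL = £42.15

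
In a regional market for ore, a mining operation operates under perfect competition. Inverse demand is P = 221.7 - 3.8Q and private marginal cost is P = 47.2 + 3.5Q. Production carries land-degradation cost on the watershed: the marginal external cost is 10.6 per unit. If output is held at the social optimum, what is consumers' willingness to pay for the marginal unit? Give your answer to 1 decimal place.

P = 136.4

Social marginal cost = private MC + MEC = 57.8 + 3.5Q.
Set SMC = demand: 57.8 + 3.5Q = 221.7 - 3.8Q → Q* = 22.4521.
Consumer price on the demand curve at Q*: 221.7 − 3.8×22.4521 = 136.3820.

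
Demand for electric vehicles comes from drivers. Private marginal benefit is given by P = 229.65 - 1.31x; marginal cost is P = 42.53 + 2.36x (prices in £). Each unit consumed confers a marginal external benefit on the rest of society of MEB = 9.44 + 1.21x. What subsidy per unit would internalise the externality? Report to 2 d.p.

Social marginal benefit = demand + MEB = 239.09 - 0.10x.
Set SMB = MC: 239.09 - 0.10x = 42.53 + 2.36x → x* = 79.9024.
The Pigouvian subsidy equals MEB at x*: 9.44 + 1.21×79.9024 = 106.1219.

subsidy = £106.12 per unit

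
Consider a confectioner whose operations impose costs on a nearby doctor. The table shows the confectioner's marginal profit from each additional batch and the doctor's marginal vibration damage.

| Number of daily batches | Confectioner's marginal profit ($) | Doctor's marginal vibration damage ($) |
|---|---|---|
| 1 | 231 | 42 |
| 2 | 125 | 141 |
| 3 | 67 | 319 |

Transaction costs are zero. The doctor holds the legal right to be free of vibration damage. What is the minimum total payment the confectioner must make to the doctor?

$42

Efficient level: marginal profit ≥ marginal vibration damage through level 1, so k* = 1.
With the doctor holding the right, the confectioner must at least compensate total damage at k*: 42 = 42.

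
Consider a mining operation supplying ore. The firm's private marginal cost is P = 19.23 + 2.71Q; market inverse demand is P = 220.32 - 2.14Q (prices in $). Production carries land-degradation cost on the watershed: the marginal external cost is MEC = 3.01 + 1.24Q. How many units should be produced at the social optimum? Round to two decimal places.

Social marginal cost = private MC + MEC = 22.24 + 3.95Q.
Set SMC = demand: 22.24 + 3.95Q = 220.32 - 2.14Q → Q* = 32.5255.

Q* = 32.53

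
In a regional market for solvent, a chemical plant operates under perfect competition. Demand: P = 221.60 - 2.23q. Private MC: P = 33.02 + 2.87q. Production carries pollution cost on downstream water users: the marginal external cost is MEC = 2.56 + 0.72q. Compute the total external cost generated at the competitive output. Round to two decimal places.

Market equilibrium (private): 33.02 + 2.87q = 221.60 - 2.23q → q_m = 36.9765.
Total external cost = ∫₀^{q_m} (2.56 + 0.72q) dq = 2.56×36.9765 + ½×0.72×36.9765² = 586.8740.

586.87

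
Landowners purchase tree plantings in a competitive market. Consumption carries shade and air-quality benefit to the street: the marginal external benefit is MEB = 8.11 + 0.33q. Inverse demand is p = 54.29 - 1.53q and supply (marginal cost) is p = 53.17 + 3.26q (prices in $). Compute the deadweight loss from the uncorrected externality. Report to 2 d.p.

Market equilibrium (private): 53.17 + 3.26q = 54.29 - 1.53q → q_m = 0.2338.
Social marginal benefit = demand + MEB = 62.40 - 1.20q.
Set SMB = MC: 62.40 - 1.20q = 53.17 + 3.26q → q* = 2.0695.
Height of the DWL triangle at q_m is SMB(q_m) − MC(q_m) = MEB(q_m) = 8.1872.
DWL = ½ × 1.8357 × 8.1872 = 7.5146.

DWL = $7.51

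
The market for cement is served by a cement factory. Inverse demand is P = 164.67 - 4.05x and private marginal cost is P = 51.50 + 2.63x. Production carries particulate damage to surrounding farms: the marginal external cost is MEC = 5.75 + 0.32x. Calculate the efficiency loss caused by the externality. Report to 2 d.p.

DWL = 8.91

Market equilibrium (private): 51.50 + 2.63x = 164.67 - 4.05x → x_m = 16.9416.
Social marginal cost = private MC + MEC = 57.25 + 2.95x.
Set SMC = demand: 57.25 + 2.95x = 164.67 - 4.05x → x* = 15.3457.
Between x* and x_m the wedge SMC − demand runs linearly from 0 to MEC(x_m), so the loss is a triangle.
DWL = ½ × 1.5959 × 11.1713 = 8.9141.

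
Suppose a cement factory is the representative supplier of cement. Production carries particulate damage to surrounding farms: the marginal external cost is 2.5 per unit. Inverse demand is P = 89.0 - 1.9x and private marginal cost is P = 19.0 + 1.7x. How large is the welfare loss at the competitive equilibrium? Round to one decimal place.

Market equilibrium (private): 19.0 + 1.7x = 89.0 - 1.9x → x_m = 19.4444.
Social marginal cost = private MC + MEC = 21.5 + 1.7x.
Set SMC = demand: 21.5 + 1.7x = 89.0 - 1.9x → x* = 18.7500.
The welfare-loss triangle has base |x_m − x*| and height MEC(x_m) (the vertical gap between SMC and demand is zero at x* and MEC at x_m).
DWL = ½ × 0.6944 × 2.5000 = 0.8680.

DWL = 0.9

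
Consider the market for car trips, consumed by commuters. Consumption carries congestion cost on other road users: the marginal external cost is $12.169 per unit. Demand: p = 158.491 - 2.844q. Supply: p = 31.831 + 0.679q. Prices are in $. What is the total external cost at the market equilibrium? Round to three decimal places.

Market equilibrium (private): 31.831 + 0.679q = 158.491 - 2.844q → q_m = 35.9523.
Total external cost = MEC × q_m = 12.169 × 35.9523 = 437.5035.

$437.504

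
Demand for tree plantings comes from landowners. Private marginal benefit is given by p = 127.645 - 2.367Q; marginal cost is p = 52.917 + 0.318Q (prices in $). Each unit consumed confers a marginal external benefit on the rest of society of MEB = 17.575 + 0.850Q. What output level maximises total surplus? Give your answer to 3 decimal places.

Social marginal benefit = demand + MEB = 145.220 - 1.517Q.
Set SMB = MC: 145.220 - 1.517Q = 52.917 + 0.318Q → Q* = 50.3014.

Q* = 50.301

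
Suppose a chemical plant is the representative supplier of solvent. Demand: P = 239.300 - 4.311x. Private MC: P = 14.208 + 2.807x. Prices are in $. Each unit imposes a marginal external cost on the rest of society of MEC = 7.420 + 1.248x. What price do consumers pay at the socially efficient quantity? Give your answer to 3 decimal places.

P = $127.134

Social marginal cost = private MC + MEC = 21.628 + 4.055x.
Set SMC = demand: 21.628 + 4.055x = 239.300 - 4.311x → x* = 26.0186.
Consumer price on the demand curve at x*: 239.300 − 4.311×26.0186 = 127.1338.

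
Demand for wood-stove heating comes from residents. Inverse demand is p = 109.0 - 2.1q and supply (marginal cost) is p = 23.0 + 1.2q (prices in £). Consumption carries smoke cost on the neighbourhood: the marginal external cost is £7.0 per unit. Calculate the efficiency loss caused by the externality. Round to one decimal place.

DWL = £7.4

Market equilibrium (private): 23.0 + 1.2q = 109.0 - 2.1q → q_m = 26.0606.
Social marginal benefit = demand − MEC = 102.0 - 2.1q.
Set SMB = MC: 102.0 - 2.1q = 23.0 + 1.2q → q* = 23.9394.
The welfare-loss triangle has base |q_m − q*| and height MEC(q_m) (the vertical gap between SMB and MC is zero at q* and MEC at q_m).
DWL = ½ × 2.1212 × 7.0000 = 7.4242.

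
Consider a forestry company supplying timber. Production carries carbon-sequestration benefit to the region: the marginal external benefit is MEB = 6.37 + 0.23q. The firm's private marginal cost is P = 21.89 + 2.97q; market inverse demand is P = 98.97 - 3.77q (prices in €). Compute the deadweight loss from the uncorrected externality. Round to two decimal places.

Market equilibrium (private): 21.89 + 2.97q = 98.97 - 3.77q → q_m = 11.4362.
Social marginal cost = private MC − MEB = 15.52 + 2.74q.
Set SMC = demand: 15.52 + 2.74q = 98.97 - 3.77q → q* = 12.8187.
The loss is the area between SMC and demand from q* to q_m; with linear curves that's a triangle of height MEB(q_m).
DWL = ½ × 1.3825 × 9.0003 = 6.2215.

DWL = €6.22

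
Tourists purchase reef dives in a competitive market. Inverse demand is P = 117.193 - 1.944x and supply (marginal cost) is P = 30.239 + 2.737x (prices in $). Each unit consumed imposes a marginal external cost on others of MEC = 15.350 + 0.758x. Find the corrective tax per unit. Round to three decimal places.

tax = $25.329 per unit

Social marginal benefit = demand − MEC = 101.843 - 2.702x.
Set SMB = MC: 101.843 - 2.702x = 30.239 + 2.737x → x* = 13.1649.
The Pigouvian tax equals MEC at x*: 15.350 + 0.758×13.1649 = 25.3290.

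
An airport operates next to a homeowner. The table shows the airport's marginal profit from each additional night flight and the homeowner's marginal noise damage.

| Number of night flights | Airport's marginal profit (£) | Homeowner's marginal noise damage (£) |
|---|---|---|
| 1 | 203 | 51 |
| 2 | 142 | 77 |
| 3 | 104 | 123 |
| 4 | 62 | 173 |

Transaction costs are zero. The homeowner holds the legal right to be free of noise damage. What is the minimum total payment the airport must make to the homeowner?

Efficient level: marginal profit ≥ marginal noise damage through level 2, so k* = 2.
With the homeowner holding the right, the airport must at least compensate total damage at k*: 51 + 77 = 128.

£128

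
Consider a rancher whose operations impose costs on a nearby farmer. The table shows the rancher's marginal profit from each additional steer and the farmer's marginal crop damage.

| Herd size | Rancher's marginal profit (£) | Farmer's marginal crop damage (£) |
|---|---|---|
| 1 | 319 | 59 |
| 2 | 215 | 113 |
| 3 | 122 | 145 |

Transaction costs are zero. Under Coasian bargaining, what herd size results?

2

Bargaining reaches the level where marginal profit last exceeds marginal crop damage.
That holds through level 2 (215 ≥ 113) but not at 3 (122 < 145).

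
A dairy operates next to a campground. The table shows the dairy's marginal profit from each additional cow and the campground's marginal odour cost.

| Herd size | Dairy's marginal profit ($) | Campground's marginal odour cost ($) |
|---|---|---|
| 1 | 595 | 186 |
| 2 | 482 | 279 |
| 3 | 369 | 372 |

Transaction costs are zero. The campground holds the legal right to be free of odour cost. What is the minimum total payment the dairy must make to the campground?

Efficient level: marginal profit ≥ marginal odour cost through level 2, so k* = 2.
With the campground holding the right, the dairy must at least compensate total damage at k*: 186 + 279 = 465.

$465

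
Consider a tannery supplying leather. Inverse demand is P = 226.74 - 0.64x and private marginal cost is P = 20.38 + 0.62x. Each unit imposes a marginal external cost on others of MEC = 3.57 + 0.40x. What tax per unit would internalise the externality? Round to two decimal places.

Social marginal cost = private MC + MEC = 23.95 + 1.02x.
Set SMC = demand: 23.95 + 1.02x = 226.74 - 0.64x → x* = 122.1627.
The Pigouvian tax equals MEC at x*: 3.57 + 0.40×122.1627 = 52.4351.

tax = 52.44 per unit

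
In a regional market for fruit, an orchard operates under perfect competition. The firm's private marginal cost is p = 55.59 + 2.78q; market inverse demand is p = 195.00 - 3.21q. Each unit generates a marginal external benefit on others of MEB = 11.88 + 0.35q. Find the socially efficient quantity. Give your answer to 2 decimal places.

Social marginal cost = private MC − MEB = 43.71 + 2.43q.
Set SMC = demand: 43.71 + 2.43q = 195.00 - 3.21q → q* = 26.8245.

q* = 26.82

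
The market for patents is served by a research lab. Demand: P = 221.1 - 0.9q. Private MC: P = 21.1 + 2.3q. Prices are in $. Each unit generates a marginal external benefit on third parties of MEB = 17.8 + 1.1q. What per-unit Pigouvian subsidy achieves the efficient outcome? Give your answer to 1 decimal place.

subsidy = $131.9 per unit

Social marginal cost = private MC − MEB = 3.3 + 1.2q.
Set SMC = demand: 3.3 + 1.2q = 221.1 - 0.9q → q* = 103.7143.
The Pigouvian subsidy equals MEB at q*: 17.8 + 1.1×103.7143 = 131.8857.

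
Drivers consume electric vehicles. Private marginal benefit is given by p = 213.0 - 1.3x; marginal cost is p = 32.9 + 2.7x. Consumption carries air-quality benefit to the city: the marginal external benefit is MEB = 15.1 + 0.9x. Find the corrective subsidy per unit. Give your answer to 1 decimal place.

Social marginal benefit = demand + MEB = 228.1 - 0.4x.
Set SMB = MC: 228.1 - 0.4x = 32.9 + 2.7x → x* = 62.9677.
The Pigouvian subsidy equals MEB at x*: 15.1 + 0.9×62.9677 = 71.7709.

subsidy = 71.8 per unit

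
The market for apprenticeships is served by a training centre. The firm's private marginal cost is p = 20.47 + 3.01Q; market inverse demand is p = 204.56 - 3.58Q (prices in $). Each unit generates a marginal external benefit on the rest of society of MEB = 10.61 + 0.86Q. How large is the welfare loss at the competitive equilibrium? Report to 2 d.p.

Market equilibrium (private): 20.47 + 3.01Q = 204.56 - 3.58Q → Q_m = 27.9347.
Social marginal cost = private MC − MEB = 9.86 + 2.15Q.
Set SMC = demand: 9.86 + 2.15Q = 204.56 - 3.58Q → Q* = 33.9791.
The welfare-loss triangle has base |Q_m − Q*| and height MEB(Q_m) (the vertical gap between SMC and demand is zero at Q* and MEB at Q_m).
DWL = ½ × 6.0444 × 34.6339 = 104.6706.

DWL = $104.67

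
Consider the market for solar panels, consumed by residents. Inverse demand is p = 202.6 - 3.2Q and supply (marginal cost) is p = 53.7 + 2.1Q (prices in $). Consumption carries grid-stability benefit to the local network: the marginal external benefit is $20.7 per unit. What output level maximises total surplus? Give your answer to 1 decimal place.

Q* = 32.0

Social marginal benefit = demand + MEB = 223.3 - 3.2Q.
Set SMB = MC: 223.3 - 3.2Q = 53.7 + 2.1Q → Q* = 32.0000.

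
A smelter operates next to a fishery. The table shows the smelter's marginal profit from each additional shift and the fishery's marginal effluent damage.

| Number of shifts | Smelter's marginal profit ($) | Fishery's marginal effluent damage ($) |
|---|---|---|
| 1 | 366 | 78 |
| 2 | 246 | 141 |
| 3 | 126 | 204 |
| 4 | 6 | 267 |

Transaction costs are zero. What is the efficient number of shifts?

Bargaining reaches the level where marginal profit last exceeds marginal effluent damage.
That holds through level 2 (246 ≥ 141) but not at 3 (126 < 204).

2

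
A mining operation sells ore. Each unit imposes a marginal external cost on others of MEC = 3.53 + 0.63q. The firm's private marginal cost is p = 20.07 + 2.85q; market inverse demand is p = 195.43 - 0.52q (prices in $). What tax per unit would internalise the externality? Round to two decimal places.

tax = $30.59 per unit

Social marginal cost = private MC + MEC = 23.60 + 3.48q.
Set SMC = demand: 23.60 + 3.48q = 195.43 - 0.52q → q* = 42.9575.
The Pigouvian tax equals MEC at q*: 3.53 + 0.63×42.9575 = 30.5932.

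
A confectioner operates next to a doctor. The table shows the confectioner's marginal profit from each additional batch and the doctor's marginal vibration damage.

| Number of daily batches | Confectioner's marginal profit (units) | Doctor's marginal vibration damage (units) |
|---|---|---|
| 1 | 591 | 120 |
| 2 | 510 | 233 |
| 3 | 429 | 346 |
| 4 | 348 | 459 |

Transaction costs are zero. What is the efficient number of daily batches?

Bargaining reaches the level where marginal profit last exceeds marginal vibration damage.
That holds through level 3 (429 ≥ 346) but not at 4 (348 < 459).

3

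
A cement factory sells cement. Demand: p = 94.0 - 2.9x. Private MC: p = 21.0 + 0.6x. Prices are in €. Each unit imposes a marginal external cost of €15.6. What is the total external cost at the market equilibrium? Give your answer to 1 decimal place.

Market equilibrium (private): 21.0 + 0.6x = 94.0 - 2.9x → x_m = 20.8571.
Total external cost = MEC × x_m = 15.6 × 20.8571 = 325.3708.

€325.4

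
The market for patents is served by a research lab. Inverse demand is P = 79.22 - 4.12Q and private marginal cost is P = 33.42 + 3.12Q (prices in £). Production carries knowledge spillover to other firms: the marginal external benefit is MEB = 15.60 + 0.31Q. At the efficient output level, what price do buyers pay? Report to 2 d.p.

Social marginal cost = private MC − MEB = 17.82 + 2.81Q.
Set SMC = demand: 17.82 + 2.81Q = 79.22 - 4.12Q → Q* = 8.8600.
Consumer price on the demand curve at Q*: 79.22 − 4.12×8.8600 = 42.7168.

P = £42.72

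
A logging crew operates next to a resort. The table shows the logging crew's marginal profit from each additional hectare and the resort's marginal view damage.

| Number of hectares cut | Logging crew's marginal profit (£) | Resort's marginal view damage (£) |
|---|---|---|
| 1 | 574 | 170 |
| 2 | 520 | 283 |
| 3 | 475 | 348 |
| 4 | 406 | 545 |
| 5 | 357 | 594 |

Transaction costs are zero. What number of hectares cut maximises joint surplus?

Bargaining reaches the level where marginal profit last exceeds marginal view damage.
That holds through level 3 (475 ≥ 348) but not at 4 (406 < 545).

3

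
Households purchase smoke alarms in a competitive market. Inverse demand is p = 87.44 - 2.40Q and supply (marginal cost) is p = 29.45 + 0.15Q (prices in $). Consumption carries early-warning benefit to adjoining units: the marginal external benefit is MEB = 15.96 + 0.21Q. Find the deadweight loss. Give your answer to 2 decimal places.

Market equilibrium (private): 29.45 + 0.15Q = 87.44 - 2.40Q → Q_m = 22.7412.
Social marginal benefit = demand + MEB = 103.40 - 2.19Q.
Set SMB = MC: 103.40 - 2.19Q = 29.45 + 0.15Q → Q* = 31.6026.
The loss is the area between SMB and MC from Q* to Q_m; with linear curves that's a triangle of height MEB(Q_m).
DWL = ½ × 8.8614 × 20.7356 = 91.8732.

DWL = $91.87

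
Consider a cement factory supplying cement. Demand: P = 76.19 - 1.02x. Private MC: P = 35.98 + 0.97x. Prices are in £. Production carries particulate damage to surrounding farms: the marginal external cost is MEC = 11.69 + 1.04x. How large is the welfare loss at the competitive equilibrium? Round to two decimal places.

Market equilibrium (private): 35.98 + 0.97x = 76.19 - 1.02x → x_m = 20.2060.
Social marginal cost = private MC + MEC = 47.67 + 2.01x.
Set SMC = demand: 47.67 + 2.01x = 76.19 - 1.02x → x* = 9.4125.
Between x* and x_m the wedge SMC − demand runs linearly from 0 to MEC(x_m), so the loss is a triangle.
DWL = ½ × 10.7935 × 32.7043 = 176.4969.

DWL = £176.50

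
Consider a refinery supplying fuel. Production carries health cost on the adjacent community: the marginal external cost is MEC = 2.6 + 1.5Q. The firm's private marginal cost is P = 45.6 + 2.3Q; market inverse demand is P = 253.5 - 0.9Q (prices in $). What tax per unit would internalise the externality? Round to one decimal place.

Social marginal cost = private MC + MEC = 48.2 + 3.8Q.
Set SMC = demand: 48.2 + 3.8Q = 253.5 - 0.9Q → Q* = 43.6809.
The Pigouvian tax equals MEC at Q*: 2.6 + 1.5×43.6809 = 68.1214.

tax = $68.1 per unit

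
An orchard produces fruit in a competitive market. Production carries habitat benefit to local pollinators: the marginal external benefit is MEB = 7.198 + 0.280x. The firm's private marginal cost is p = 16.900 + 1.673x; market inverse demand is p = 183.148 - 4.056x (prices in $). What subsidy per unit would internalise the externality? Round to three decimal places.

subsidy = $16.111 per unit

Social marginal cost = private MC − MEB = 9.702 + 1.393x.
Set SMC = demand: 9.702 + 1.393x = 183.148 - 4.056x → x* = 31.8308.
The Pigouvian subsidy equals MEB at x*: 7.198 + 0.280×31.8308 = 16.1106.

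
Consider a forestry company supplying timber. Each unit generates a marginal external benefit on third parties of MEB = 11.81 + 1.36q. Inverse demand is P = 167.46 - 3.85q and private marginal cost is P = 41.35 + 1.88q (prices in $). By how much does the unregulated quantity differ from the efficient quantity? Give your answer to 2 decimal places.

Market equilibrium (private): 41.35 + 1.88q = 167.46 - 3.85q → q_m = 22.0087.
Social marginal cost = private MC − MEB = 29.54 + 0.52q.
Set SMC = demand: 29.54 + 0.52q = 167.46 - 3.85q → q* = 31.5606.
Gap = |22.0087 − 31.5606| = 9.5519.

9.55 units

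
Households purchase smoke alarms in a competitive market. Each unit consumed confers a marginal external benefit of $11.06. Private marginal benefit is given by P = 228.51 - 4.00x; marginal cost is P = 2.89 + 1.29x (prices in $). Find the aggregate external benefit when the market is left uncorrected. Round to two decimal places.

Market equilibrium (private): 2.89 + 1.29x = 228.51 - 4.00x → x_m = 42.6503.
Total external benefit = MEB × x_m = 11.06 × 42.6503 = 471.7123.

$471.71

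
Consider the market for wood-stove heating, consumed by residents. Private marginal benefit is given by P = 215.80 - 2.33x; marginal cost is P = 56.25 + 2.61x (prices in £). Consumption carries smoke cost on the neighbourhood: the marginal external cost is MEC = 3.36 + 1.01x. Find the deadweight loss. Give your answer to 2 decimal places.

DWL = £108.79

Market equilibrium (private): 56.25 + 2.61x = 215.80 - 2.33x → x_m = 32.2976.
Social marginal benefit = demand − MEC = 212.44 - 3.34x.
Set SMB = MC: 212.44 - 3.34x = 56.25 + 2.61x → x* = 26.2504.
The welfare-loss triangle has base |x_m − x*| and height MEC(x_m) (the vertical gap between SMB and MC is zero at x* and MEC at x_m).
DWL = ½ × 6.0472 × 35.9805 = 108.7906.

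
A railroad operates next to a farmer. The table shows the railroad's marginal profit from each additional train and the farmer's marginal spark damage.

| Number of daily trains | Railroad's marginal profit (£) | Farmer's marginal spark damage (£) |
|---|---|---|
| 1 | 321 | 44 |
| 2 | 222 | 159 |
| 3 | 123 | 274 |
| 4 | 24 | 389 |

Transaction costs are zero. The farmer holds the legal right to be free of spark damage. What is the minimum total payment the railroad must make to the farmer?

Efficient level: marginal profit ≥ marginal spark damage through level 2, so k* = 2.
With the farmer holding the right, the railroad must at least compensate total damage at k*: 44 + 159 = 203.

£203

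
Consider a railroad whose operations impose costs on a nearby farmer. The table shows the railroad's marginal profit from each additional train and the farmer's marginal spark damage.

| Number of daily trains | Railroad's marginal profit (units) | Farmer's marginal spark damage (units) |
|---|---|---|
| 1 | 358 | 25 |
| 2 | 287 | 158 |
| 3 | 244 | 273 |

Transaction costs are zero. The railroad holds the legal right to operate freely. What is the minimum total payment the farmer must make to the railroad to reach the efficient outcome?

244

Left alone the railroad would choose level 3 (marginal profit stays positive).
Efficient level: k* = 2 (marginal profit ≥ marginal spark damage through 2).
The farmer must at least cover the railroad's forgone profit from cutting 3→2: 244 = 244.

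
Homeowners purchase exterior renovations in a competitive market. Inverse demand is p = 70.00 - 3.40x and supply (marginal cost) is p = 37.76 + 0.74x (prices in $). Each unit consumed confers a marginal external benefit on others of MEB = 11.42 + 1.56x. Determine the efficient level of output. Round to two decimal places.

x* = 16.92

Social marginal benefit = demand + MEB = 81.42 - 1.84x.
Set SMB = MC: 81.42 - 1.84x = 37.76 + 0.74x → x* = 16.9225.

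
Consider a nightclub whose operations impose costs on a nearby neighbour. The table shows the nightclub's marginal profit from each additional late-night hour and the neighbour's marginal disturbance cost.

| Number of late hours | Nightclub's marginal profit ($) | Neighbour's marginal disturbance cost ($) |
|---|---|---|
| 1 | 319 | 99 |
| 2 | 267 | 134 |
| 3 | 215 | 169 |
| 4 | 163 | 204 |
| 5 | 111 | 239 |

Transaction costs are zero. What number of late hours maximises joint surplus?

3

Bargaining reaches the level where marginal profit last exceeds marginal disturbance cost.
That holds through level 3 (215 ≥ 169) but not at 4 (163 < 204).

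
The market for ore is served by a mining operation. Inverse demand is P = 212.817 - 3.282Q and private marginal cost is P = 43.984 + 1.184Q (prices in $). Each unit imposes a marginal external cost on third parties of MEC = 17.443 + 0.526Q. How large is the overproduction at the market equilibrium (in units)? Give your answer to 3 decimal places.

Market equilibrium (private): 43.984 + 1.184Q = 212.817 - 3.282Q → Q_m = 37.8041.
Social marginal cost = private MC + MEC = 61.427 + 1.710Q.
Set SMC = demand: 61.427 + 1.710Q = 212.817 - 3.282Q → Q* = 30.3265.
Gap = |37.8041 − 30.3265| = 7.4776.

7.478 units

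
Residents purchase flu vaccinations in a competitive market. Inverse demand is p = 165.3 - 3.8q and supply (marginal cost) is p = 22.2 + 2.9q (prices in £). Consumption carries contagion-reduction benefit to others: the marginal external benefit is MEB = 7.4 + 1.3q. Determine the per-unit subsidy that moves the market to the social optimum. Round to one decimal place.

Social marginal benefit = demand + MEB = 172.7 - 2.5q.
Set SMB = MC: 172.7 - 2.5q = 22.2 + 2.9q → q* = 27.8704.
The Pigouvian subsidy equals MEB at q*: 7.4 + 1.3×27.8704 = 43.6315.

subsidy = £43.6 per unit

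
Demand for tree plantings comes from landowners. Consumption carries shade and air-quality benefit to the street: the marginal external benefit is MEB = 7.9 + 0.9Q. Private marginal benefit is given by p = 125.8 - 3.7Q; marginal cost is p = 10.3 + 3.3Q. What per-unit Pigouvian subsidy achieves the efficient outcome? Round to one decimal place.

Social marginal benefit = demand + MEB = 133.7 - 2.8Q.
Set SMB = MC: 133.7 - 2.8Q = 10.3 + 3.3Q → Q* = 20.2295.
The Pigouvian subsidy equals MEB at Q*: 7.9 + 0.9×20.2295 = 26.1066.

subsidy = 26.1 per unit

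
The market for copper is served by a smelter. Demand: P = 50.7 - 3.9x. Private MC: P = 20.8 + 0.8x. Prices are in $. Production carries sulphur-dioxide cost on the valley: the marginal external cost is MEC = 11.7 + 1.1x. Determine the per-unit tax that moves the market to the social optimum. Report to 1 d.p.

tax = $15.2 per unit

Social marginal cost = private MC + MEC = 32.5 + 1.9x.
Set SMC = demand: 32.5 + 1.9x = 50.7 - 3.9x → x* = 3.1379.
The Pigouvian tax equals MEC at x*: 11.7 + 1.1×3.1379 = 15.1517.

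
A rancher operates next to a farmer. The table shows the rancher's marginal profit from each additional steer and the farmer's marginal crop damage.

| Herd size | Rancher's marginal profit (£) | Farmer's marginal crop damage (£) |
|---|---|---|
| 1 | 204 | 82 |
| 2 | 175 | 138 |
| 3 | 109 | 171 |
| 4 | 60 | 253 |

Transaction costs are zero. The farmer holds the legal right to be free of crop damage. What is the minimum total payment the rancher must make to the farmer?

Efficient level: marginal profit ≥ marginal crop damage through level 2, so k* = 2.
With the farmer holding the right, the rancher must at least compensate total damage at k*: 82 + 138 = 220.

£220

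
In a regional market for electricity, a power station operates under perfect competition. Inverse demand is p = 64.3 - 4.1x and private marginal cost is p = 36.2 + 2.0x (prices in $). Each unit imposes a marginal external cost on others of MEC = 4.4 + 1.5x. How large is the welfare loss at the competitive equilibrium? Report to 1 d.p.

DWL = $8.4

Market equilibrium (private): 36.2 + 2.0x = 64.3 - 4.1x → x_m = 4.6066.
Social marginal cost = private MC + MEC = 40.6 + 3.5x.
Set SMC = demand: 40.6 + 3.5x = 64.3 - 4.1x → x* = 3.1184.
The loss is the area between SMC and demand from x* to x_m; with linear curves that's a triangle of height MEC(x_m).
DWL = ½ × 1.4882 × 11.3098 = 8.4156.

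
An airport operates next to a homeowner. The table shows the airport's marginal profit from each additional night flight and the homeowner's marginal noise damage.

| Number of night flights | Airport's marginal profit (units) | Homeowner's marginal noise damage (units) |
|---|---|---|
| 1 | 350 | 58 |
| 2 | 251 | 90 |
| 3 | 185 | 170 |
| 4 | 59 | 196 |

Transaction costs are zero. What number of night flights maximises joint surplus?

3

Bargaining reaches the level where marginal profit last exceeds marginal noise damage.
That holds through level 3 (185 ≥ 170) but not at 4 (59 < 196).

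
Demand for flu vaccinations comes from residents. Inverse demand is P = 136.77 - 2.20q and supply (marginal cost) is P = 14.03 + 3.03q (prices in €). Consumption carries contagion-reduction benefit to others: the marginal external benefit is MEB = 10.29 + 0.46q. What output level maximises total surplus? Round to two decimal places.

Social marginal benefit = demand + MEB = 147.06 - 1.74q.
Set SMB = MC: 147.06 - 1.74q = 14.03 + 3.03q → q* = 27.8889.

q* = 27.89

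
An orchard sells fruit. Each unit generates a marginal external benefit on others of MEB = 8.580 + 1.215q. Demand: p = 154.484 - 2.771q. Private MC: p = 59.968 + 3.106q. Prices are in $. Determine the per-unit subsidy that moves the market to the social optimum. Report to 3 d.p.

Social marginal cost = private MC − MEB = 51.388 + 1.891q.
Set SMC = demand: 51.388 + 1.891q = 154.484 - 2.771q → q* = 22.1141.
The Pigouvian subsidy equals MEB at q*: 8.580 + 1.215×22.1141 = 35.4486.

subsidy = $35.449 per unit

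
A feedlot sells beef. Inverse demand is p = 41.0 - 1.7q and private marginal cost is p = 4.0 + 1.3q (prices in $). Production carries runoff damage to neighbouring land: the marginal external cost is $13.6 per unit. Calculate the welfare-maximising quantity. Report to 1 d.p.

Social marginal cost = private MC + MEC = 17.6 + 1.3q.
Set SMC = demand: 17.6 + 1.3q = 41.0 - 1.7q → q* = 7.8000.

q* = 7.8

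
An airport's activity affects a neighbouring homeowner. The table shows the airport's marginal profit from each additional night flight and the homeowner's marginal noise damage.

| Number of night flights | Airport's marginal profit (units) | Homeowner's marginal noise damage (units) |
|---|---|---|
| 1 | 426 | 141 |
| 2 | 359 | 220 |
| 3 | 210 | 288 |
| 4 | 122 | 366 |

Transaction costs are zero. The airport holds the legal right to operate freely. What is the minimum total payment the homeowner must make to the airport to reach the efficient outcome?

Left alone the airport would choose level 4 (marginal profit stays positive).
Efficient level: k* = 2 (marginal profit ≥ marginal noise damage through 2).
The homeowner must at least cover the airport's forgone profit from cutting 4→2: 210 + 122 = 332.

332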